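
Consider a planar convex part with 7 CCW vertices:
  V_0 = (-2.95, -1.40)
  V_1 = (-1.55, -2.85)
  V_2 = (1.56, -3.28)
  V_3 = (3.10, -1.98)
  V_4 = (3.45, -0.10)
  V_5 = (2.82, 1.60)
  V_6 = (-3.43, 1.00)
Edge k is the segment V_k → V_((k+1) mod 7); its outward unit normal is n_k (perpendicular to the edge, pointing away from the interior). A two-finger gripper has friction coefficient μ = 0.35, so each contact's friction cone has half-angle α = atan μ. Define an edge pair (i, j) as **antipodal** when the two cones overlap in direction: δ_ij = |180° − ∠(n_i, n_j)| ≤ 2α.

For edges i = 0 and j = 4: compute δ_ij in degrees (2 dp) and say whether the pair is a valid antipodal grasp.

δ = 23.66°, valid

α = atan 0.35 = 19.29°;  2α = 38.58°
edge 0: e_0 = (+1.40, -1.45);  n_0 = (-0.7194, -0.6946)
edge 4: e_4 = (-0.63, +1.70);  n_4 = (+0.9377, +0.3475)
∠(n_0, n_4) = 156.34°
δ = |180° − 156.34°| = 23.66°
23.66° ≤ 2α = 38.58°  →  valid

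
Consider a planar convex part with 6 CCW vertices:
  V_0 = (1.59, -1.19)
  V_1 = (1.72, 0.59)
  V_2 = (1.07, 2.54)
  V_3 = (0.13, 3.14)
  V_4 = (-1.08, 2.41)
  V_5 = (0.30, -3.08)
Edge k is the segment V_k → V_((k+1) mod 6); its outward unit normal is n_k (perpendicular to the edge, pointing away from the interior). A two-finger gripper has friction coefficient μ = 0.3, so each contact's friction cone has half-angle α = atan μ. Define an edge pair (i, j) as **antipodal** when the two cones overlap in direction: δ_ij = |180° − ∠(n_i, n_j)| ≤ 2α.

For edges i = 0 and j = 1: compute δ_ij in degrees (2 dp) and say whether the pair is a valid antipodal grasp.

α = atan 0.3 = 16.70°;  2α = 33.40°
edge 0: e_0 = (+0.13, +1.78);  n_0 = (+0.9973, -0.0728)
edge 1: e_1 = (-0.65, +1.95);  n_1 = (+0.9487, +0.3162)
∠(n_0, n_1) = 22.61°
δ = |180° − 22.61°| = 157.39°
157.39° > 2α = 33.40°  →  invalid

δ = 157.39°, invalid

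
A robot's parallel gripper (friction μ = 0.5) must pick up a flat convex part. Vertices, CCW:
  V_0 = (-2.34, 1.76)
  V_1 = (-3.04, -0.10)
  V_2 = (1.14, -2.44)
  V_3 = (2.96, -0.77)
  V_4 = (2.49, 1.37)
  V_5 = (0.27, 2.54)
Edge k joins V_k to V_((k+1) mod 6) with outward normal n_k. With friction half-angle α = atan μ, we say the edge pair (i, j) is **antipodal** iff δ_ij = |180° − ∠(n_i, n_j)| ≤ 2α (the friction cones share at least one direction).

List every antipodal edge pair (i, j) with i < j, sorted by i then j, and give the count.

α = atan 0.5 = 26.57°;  2α = 53.13°
n_0 = (-0.9359, +0.3522)
n_1 = (-0.4885, -0.8726)
n_2 = (+0.6761, -0.7368)
n_3 = (+0.9767, +0.2145)
n_4 = (+0.4662, +0.8847)
n_5 = (-0.2863, +0.9581)
  (0,1): δ = 98.62°  ·
  (0,2): δ = 26.84°  ✓
  (0,3): δ = 33.01°  ✓
  (0,4): δ = 82.83°  ·
  (0,5): δ = 127.26°  ·
  (1,2): δ = 108.22°  ·
  (1,3): δ = 48.37°  ✓
  (1,4): δ = 1.45°  ✓
  (1,5): δ = 45.88°  ✓
  (2,3): δ = 120.15°  ·
  (2,4): δ = 70.33°  ·
  (2,5): δ = 25.90°  ✓
  (3,4): δ = 130.18°  ·
  (3,5): δ = 85.75°  ·
  (4,5): δ = 135.57°  ·
antipodal pairs: 6

count = 6; pairs: (0,2), (0,3), (1,3), (1,4), (1,5), (2,5)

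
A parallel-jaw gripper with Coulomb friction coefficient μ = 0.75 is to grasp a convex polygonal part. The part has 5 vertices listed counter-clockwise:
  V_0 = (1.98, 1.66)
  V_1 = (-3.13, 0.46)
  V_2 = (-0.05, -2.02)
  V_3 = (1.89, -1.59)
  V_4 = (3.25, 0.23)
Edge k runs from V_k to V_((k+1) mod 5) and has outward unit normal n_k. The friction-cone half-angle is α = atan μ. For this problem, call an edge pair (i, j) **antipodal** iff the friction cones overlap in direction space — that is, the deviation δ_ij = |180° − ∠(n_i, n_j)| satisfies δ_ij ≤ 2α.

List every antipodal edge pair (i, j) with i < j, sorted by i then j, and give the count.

count = 5; pairs: (0,1), (0,2), (0,3), (1,4), (2,4)

α = atan 0.75 = 36.87°;  2α = 73.74°
n_0 = (-0.2286, +0.9735)
n_1 = (-0.6272, -0.7789)
n_2 = (+0.2164, -0.9763)
n_3 = (+0.8011, -0.5986)
n_4 = (+0.7477, +0.6640)
  (0,1): δ = 52.06°  ✓
  (0,2): δ = 0.72°  ✓
  (0,3): δ = 40.02°  ✓
  (0,4): δ = 118.39°  ·
  (1,2): δ = 128.66°  ·
  (1,3): δ = 87.93°  ·
  (1,4): δ = 9.55°  ✓
  (2,3): δ = 139.27°  ·
  (2,4): δ = 60.89°  ✓
  (3,4): δ = 101.62°  ·
antipodal pairs: 5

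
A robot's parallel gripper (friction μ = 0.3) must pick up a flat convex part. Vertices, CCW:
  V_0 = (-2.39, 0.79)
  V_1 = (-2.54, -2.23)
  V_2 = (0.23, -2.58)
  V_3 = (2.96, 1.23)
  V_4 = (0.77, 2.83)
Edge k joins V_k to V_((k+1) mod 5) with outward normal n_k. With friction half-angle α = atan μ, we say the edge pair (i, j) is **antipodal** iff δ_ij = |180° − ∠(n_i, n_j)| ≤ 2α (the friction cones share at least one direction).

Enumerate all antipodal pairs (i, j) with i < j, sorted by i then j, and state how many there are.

α = atan 0.3 = 16.70°;  2α = 33.40°
n_0 = (-0.9988, +0.0496)
n_1 = (-0.1254, -0.9921)
n_2 = (+0.8129, -0.5824)
n_3 = (+0.5899, +0.8075)
n_4 = (-0.5424, +0.8401)
  (0,1): δ = 94.36°  ·
  (0,2): δ = 32.78°  ✓
  (0,3): δ = 56.69°  ·
  (0,4): δ = 125.69°  ·
  (1,2): δ = 118.42°  ·
  (1,3): δ = 28.95°  ✓
  (1,4): δ = 40.05°  ·
  (2,3): δ = 90.53°  ·
  (2,4): δ = 21.53°  ✓
  (3,4): δ = 111.00°  ·
antipodal pairs: 3

count = 3; pairs: (0,2), (1,3), (2,4)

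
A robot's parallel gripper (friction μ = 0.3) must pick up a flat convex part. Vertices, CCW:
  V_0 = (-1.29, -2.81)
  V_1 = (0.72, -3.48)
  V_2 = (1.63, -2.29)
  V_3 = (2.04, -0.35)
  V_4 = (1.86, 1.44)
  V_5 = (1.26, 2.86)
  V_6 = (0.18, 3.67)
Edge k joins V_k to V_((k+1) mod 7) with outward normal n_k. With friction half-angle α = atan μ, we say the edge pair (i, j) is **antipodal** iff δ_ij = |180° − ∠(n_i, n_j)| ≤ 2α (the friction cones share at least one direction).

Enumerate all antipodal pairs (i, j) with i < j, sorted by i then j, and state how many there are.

α = atan 0.3 = 16.70°;  2α = 33.40°
n_0 = (-0.3162, -0.9487)
n_1 = (+0.7944, -0.6075)
n_2 = (+0.9784, -0.2068)
n_3 = (+0.9950, +0.1001)
n_4 = (+0.9211, +0.3892)
n_5 = (+0.6000, +0.8000)
n_6 = (-0.9752, +0.2212)
  (0,1): δ = 108.97°  ·
  (0,2): δ = 83.50°  ·
  (0,3): δ = 65.82°  ·
  (0,4): δ = 48.66°  ·
  (0,5): δ = 18.43°  ✓
  (0,6): δ = 95.65°  ·
  (1,2): δ = 154.53°  ·
  (1,3): δ = 136.85°  ·
  (1,4): δ = 119.69°  ·
  (1,5): δ = 89.46°  ·
  (1,6): δ = 24.62°  ✓
  (2,3): δ = 162.32°  ·
  (2,4): δ = 145.16°  ·
  (2,5): δ = 114.94°  ·
  (2,6): δ = 0.85°  ✓
  (3,4): δ = 162.84°  ·
  (3,5): δ = 132.61°  ·
  (3,6): δ = 18.52°  ✓
  (4,5): δ = 149.78°  ·
  (4,6): δ = 35.69°  ·
  (5,6): δ = 65.91°  ·
antipodal pairs: 4

count = 4; pairs: (0,5), (1,6), (2,6), (3,6)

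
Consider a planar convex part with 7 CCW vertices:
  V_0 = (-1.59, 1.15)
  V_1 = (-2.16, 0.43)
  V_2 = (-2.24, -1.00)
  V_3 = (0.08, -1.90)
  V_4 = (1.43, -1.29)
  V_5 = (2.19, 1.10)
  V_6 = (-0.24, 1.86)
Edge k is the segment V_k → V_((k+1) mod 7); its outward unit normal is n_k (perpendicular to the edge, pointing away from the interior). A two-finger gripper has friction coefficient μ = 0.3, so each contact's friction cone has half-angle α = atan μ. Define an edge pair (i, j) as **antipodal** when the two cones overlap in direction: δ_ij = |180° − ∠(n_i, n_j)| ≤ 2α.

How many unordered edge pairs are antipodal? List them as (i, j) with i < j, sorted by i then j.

count = 5; pairs: (0,3), (0,4), (1,4), (2,5), (3,6)

α = atan 0.3 = 16.70°;  2α = 33.40°
n_0 = (-0.7840, +0.6207)
n_1 = (-0.9984, +0.0559)
n_2 = (-0.3617, -0.9323)
n_3 = (+0.4118, -0.9113)
n_4 = (+0.9530, -0.3030)
n_5 = (+0.2985, +0.9544)
n_6 = (-0.4655, +0.8851)
  (0,1): δ = 144.83°  ·
  (0,2): δ = 72.84°  ·
  (0,3): δ = 27.32°  ✓
  (0,4): δ = 20.73°  ✓
  (0,5): δ = 111.00°  ·
  (0,6): δ = 156.11°  ·
  (1,2): δ = 108.00°  ·
  (1,3): δ = 62.48°  ·
  (1,4): δ = 14.44°  ✓
  (1,5): δ = 75.83°  ·
  (1,6): δ = 120.94°  ·
  (2,3): δ = 134.48°  ·
  (2,4): δ = 86.44°  ·
  (2,5): δ = 3.84°  ✓
  (2,6): δ = 48.94°  ·
  (3,4): δ = 131.96°  ·
  (3,5): δ = 41.68°  ·
  (3,6): δ = 3.43°  ✓
  (4,5): δ = 89.73°  ·
  (4,6): δ = 44.62°  ·
  (5,6): δ = 134.89°  ·
antipodal pairs: 5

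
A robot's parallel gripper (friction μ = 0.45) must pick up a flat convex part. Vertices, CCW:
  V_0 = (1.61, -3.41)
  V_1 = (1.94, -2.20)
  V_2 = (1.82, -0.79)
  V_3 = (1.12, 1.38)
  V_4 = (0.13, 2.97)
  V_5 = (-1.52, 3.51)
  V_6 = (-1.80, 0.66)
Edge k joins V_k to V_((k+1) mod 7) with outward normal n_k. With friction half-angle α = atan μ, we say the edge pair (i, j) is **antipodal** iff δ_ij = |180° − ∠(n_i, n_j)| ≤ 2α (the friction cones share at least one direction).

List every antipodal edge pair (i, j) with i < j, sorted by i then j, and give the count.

count = 8; pairs: (0,5), (1,5), (1,6), (2,5), (2,6), (3,5), (3,6), (4,6)

α = atan 0.45 = 24.23°;  2α = 48.46°
n_0 = (+0.9648, -0.2631)
n_1 = (+0.9964, +0.0848)
n_2 = (+0.9517, +0.3070)
n_3 = (+0.8489, +0.5286)
n_4 = (+0.3110, +0.9504)
n_5 = (-0.9952, +0.0978)
n_6 = (-0.7665, -0.6422)
  (0,1): δ = 159.88°  ·
  (0,2): δ = 146.87°  ·
  (0,3): δ = 132.84°  ·
  (0,4): δ = 92.87°  ·
  (0,5): δ = 9.64°  ✓
  (0,6): δ = 55.21°  ·
  (1,2): δ = 166.99°  ·
  (1,3): δ = 152.96°  ·
  (1,4): δ = 112.99°  ·
  (1,5): δ = 10.48°  ✓
  (1,6): δ = 35.09°  ✓
  (2,3): δ = 165.97°  ·
  (2,4): δ = 126.00°  ·
  (2,5): δ = 23.49°  ✓
  (2,6): δ = 22.08°  ✓
  (3,4): δ = 140.03°  ·
  (3,5): δ = 37.52°  ✓
  (3,6): δ = 8.05°  ✓
  (4,5): δ = 77.49°  ·
  (4,6): δ = 31.92°  ✓
  (5,6): δ = 134.43°  ·
antipodal pairs: 8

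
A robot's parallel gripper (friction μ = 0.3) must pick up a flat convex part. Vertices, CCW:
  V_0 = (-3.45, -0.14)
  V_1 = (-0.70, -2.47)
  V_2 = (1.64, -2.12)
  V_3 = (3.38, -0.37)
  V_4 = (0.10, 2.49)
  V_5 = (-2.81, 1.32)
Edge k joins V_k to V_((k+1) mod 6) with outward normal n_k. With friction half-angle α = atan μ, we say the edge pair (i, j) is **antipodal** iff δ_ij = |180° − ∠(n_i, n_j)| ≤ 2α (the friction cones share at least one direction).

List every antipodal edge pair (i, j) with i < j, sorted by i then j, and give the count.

count = 4; pairs: (0,3), (1,4), (2,4), (2,5)

α = atan 0.3 = 16.70°;  2α = 33.40°
n_0 = (-0.6464, -0.7630)
n_1 = (+0.1479, -0.9890)
n_2 = (+0.7091, -0.7051)
n_3 = (+0.6572, +0.7537)
n_4 = (-0.3730, +0.9278)
n_5 = (-0.9159, +0.4015)
  (0,1): δ = 131.22°  ·
  (0,2): δ = 94.56°  ·
  (0,3): δ = 0.81°  ✓
  (0,4): δ = 62.18°  ·
  (0,5): δ = 106.60°  ·
  (1,2): δ = 143.34°  ·
  (1,3): δ = 49.59°  ·
  (1,4): δ = 13.40°  ✓
  (1,5): δ = 57.82°  ·
  (2,3): δ = 86.25°  ·
  (2,4): δ = 23.26°  ✓
  (2,5): δ = 21.17°  ✓
  (3,4): δ = 117.01°  ·
  (3,5): δ = 72.58°  ·
  (4,5): δ = 135.57°  ·
antipodal pairs: 4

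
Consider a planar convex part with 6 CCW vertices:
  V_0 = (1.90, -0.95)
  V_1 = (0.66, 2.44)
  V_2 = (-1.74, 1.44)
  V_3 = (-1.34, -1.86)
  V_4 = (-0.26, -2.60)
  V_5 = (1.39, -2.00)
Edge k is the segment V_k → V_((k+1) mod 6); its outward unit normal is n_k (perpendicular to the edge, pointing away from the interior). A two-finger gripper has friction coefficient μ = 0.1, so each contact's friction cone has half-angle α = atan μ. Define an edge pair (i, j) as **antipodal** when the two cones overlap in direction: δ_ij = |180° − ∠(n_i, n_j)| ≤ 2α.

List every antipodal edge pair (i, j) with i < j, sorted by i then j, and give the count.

α = atan 0.1 = 5.71°;  2α = 11.42°
n_0 = (+0.9391, +0.3435)
n_1 = (-0.3846, +0.9231)
n_2 = (-0.9927, -0.1203)
n_3 = (-0.5652, -0.8249)
n_4 = (+0.3417, -0.9398)
n_5 = (+0.8995, -0.4369)
  (0,1): δ = 87.47°  ·
  (0,2): δ = 13.18°  ·
  (0,3): δ = 35.49°  ·
  (0,4): δ = 89.89°  ·
  (0,5): δ = 134.00°  ·
  (1,2): δ = 105.71°  ·
  (1,3): δ = 57.04°  ·
  (1,4): δ = 2.64°  ✓
  (1,5): δ = 41.47°  ·
  (2,3): δ = 131.33°  ·
  (2,4): δ = 76.93°  ·
  (2,5): δ = 32.82°  ·
  (3,4): δ = 125.60°  ·
  (3,5): δ = 81.49°  ·
  (4,5): δ = 135.89°  ·
antipodal pairs: 1

count = 1; pairs: (1,4)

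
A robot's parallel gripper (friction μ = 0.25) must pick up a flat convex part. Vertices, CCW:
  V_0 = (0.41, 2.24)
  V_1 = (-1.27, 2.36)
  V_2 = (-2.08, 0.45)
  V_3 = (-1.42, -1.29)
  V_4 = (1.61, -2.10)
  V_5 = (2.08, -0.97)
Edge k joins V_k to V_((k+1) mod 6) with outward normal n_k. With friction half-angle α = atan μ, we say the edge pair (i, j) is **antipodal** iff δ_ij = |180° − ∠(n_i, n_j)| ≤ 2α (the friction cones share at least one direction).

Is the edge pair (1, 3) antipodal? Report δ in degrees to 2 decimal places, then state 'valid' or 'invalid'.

δ = 81.99°, invalid

α = atan 0.25 = 14.04°;  2α = 28.07°
edge 1: e_1 = (-0.81, -1.91);  n_1 = (-0.9206, +0.3904)
edge 3: e_3 = (+3.03, -0.81);  n_3 = (-0.2583, -0.9661)
∠(n_1, n_3) = 98.01°
δ = |180° − 98.01°| = 81.99°
81.99° > 2α = 28.07°  →  invalid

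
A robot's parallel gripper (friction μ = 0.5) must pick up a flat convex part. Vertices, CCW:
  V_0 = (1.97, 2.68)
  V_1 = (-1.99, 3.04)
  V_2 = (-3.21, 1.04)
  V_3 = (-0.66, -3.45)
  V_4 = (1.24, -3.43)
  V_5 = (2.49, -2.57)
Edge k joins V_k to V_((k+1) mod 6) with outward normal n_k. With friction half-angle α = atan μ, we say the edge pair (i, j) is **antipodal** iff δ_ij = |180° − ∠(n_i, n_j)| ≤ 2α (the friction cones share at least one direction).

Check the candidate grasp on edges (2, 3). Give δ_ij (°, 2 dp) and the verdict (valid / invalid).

δ = 118.99°, invalid

α = atan 0.5 = 26.57°;  2α = 53.13°
edge 2: e_2 = (+2.55, -4.49);  n_2 = (-0.8696, -0.4938)
edge 3: e_3 = (+1.90, +0.02);  n_3 = (+0.0105, -0.9999)
∠(n_2, n_3) = 61.01°
δ = |180° − 61.01°| = 118.99°
118.99° > 2α = 53.13°  →  invalid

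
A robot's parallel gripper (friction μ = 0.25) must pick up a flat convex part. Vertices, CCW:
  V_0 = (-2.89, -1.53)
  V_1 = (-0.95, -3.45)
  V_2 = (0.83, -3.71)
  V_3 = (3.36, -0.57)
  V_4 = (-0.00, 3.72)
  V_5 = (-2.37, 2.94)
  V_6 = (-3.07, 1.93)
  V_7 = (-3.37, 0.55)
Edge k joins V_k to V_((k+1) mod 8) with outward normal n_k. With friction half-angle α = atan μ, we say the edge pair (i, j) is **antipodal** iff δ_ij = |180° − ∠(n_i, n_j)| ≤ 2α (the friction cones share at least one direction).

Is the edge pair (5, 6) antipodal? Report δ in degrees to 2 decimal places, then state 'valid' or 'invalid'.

α = atan 0.25 = 14.04°;  2α = 28.07°
edge 5: e_5 = (-0.70, -1.01);  n_5 = (-0.8219, +0.5696)
edge 6: e_6 = (-0.30, -1.38);  n_6 = (-0.9772, +0.2124)
∠(n_5, n_6) = 22.46°
δ = |180° − 22.46°| = 157.54°
157.54° > 2α = 28.07°  →  invalid

δ = 157.54°, invalid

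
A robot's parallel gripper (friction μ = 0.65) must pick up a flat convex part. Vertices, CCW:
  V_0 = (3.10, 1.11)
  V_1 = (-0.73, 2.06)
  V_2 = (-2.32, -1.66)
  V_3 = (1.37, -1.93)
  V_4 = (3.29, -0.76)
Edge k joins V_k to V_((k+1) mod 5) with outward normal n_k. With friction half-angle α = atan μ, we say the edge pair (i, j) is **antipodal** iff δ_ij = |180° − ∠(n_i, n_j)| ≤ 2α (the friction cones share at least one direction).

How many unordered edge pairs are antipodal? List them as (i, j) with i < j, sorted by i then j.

count = 4; pairs: (0,2), (0,3), (1,3), (1,4)

α = atan 0.65 = 33.02°;  2α = 66.05°
n_0 = (+0.2407, +0.9706)
n_1 = (-0.9195, +0.3930)
n_2 = (-0.0730, -0.9973)
n_3 = (+0.5204, -0.8539)
n_4 = (+0.9949, +0.1011)
  (0,1): δ = 99.21°  ·
  (0,2): δ = 9.75°  ✓
  (0,3): δ = 45.29°  ✓
  (0,4): δ = 109.73°  ·
  (1,2): δ = 71.04°  ·
  (1,3): δ = 35.50°  ✓
  (1,4): δ = 28.94°  ✓
  (2,3): δ = 144.46°  ·
  (2,4): δ = 80.01°  ·
  (3,4): δ = 115.56°  ·
antipodal pairs: 4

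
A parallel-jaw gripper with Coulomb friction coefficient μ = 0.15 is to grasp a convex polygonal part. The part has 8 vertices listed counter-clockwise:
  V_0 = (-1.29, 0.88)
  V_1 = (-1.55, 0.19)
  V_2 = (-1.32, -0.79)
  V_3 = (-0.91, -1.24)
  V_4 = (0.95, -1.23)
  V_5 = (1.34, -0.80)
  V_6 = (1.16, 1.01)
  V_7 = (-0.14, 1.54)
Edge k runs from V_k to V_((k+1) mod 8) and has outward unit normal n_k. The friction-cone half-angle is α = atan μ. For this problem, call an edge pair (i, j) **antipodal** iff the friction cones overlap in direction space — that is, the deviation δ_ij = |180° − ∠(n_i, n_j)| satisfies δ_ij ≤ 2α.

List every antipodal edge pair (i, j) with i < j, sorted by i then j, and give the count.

count = 1; pairs: (1,5)

α = atan 0.15 = 8.53°;  2α = 17.06°
n_0 = (-0.9358, +0.3526)
n_1 = (-0.9735, -0.2285)
n_2 = (-0.7392, -0.6735)
n_3 = (+0.0054, -1.0000)
n_4 = (+0.7407, -0.6718)
n_5 = (+0.9951, +0.0990)
n_6 = (+0.3775, +0.9260)
n_7 = (-0.4978, +0.8673)
  (0,1): δ = 146.15°  ·
  (0,2): δ = 117.02°  ·
  (0,3): δ = 69.04°  ·
  (0,4): δ = 21.56°  ·
  (0,5): δ = 26.33°  ·
  (0,6): δ = 88.47°  ·
  (0,7): δ = 140.50°  ·
  (1,2): δ = 150.87°  ·
  (1,3): δ = 102.90°  ·
  (1,4): δ = 55.42°  ·
  (1,5): δ = 7.53°  ✓
  (1,6): δ = 54.61°  ·
  (1,7): δ = 106.64°  ·
  (2,3): δ = 132.03°  ·
  (2,4): δ = 84.54°  ·
  (2,5): δ = 36.66°  ·
  (2,6): δ = 25.48°  ·
  (2,7): δ = 77.52°  ·
  (3,4): δ = 132.52°  ·
  (3,5): δ = 84.63°  ·
  (3,6): δ = 22.49°  ·
  (3,7): δ = 29.54°  ·
  (4,5): δ = 132.11°  ·
  (4,6): δ = 69.97°  ·
  (4,7): δ = 17.94°  ·
  (5,6): δ = 117.86°  ·
  (5,7): δ = 65.83°  ·
  (6,7): δ = 127.97°  ·
antipodal pairs: 1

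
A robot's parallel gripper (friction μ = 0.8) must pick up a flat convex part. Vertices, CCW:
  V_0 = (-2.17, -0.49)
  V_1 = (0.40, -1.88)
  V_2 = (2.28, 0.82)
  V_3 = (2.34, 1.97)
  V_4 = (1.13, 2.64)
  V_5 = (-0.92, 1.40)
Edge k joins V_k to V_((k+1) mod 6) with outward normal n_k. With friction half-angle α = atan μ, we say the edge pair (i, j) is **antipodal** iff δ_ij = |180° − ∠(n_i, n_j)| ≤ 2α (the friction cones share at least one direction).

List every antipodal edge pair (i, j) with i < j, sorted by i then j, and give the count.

count = 7; pairs: (0,2), (0,3), (0,4), (1,4), (1,5), (2,4), (2,5)

α = atan 0.8 = 38.66°;  2α = 77.32°
n_0 = (-0.4757, -0.8796)
n_1 = (+0.8207, -0.5714)
n_2 = (+0.9986, -0.0521)
n_3 = (+0.4844, +0.8748)
n_4 = (-0.5176, +0.8556)
n_5 = (-0.8341, +0.5516)
  (0,1): δ = 96.44°  ·
  (0,2): δ = 64.58°  ✓
  (0,3): δ = 0.57°  ✓
  (0,4): δ = 59.58°  ✓
  (0,5): δ = 84.93°  ·
  (1,2): δ = 148.14°  ·
  (1,3): δ = 84.12°  ·
  (1,4): δ = 23.98°  ✓
  (1,5): δ = 1.37°  ✓
  (2,3): δ = 115.99°  ·
  (2,4): δ = 55.84°  ✓
  (2,5): δ = 30.49°  ✓
  (3,4): δ = 119.86°  ·
  (3,5): δ = 94.51°  ·
  (4,5): δ = 154.65°  ·
antipodal pairs: 7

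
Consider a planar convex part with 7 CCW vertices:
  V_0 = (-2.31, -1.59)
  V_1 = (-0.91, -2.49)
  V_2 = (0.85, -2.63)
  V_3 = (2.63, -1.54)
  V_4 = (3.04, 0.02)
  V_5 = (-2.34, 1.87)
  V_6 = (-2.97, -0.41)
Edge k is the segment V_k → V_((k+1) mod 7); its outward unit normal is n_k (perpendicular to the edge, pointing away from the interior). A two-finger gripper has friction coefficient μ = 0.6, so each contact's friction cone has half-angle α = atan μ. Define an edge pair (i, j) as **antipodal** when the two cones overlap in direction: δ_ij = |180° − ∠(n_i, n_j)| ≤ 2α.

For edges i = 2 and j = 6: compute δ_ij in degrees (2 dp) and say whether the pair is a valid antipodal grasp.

δ = 87.74°, invalid

α = atan 0.6 = 30.96°;  2α = 61.93°
edge 2: e_2 = (+1.78, +1.09);  n_2 = (+0.5222, -0.8528)
edge 6: e_6 = (+0.66, -1.18);  n_6 = (-0.8728, -0.4882)
∠(n_2, n_6) = 92.26°
δ = |180° − 92.26°| = 87.74°
87.74° > 2α = 61.93°  →  invalid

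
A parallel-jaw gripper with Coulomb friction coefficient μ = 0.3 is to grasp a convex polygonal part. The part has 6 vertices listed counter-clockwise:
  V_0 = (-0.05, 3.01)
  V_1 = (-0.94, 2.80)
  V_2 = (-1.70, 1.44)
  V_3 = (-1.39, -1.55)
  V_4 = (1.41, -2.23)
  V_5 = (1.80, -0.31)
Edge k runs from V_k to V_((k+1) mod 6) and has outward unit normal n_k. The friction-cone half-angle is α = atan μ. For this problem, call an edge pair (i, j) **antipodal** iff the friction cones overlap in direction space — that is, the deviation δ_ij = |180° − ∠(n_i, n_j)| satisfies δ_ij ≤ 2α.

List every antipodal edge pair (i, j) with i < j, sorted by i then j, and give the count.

α = atan 0.3 = 16.70°;  2α = 33.40°
n_0 = (-0.2296, +0.9733)
n_1 = (-0.8729, +0.4878)
n_2 = (-0.9947, -0.1031)
n_3 = (-0.2360, -0.9718)
n_4 = (+0.9800, -0.1991)
n_5 = (+0.8735, +0.4868)
  (0,1): δ = 132.47°  ·
  (0,2): δ = 97.36°  ·
  (0,3): δ = 26.93°  ✓
  (0,4): δ = 65.24°  ·
  (0,5): δ = 105.85°  ·
  (1,2): δ = 144.88°  ·
  (1,3): δ = 74.45°  ·
  (1,4): δ = 17.72°  ✓
  (1,5): δ = 58.33°  ·
  (2,3): δ = 109.57°  ·
  (2,4): δ = 17.40°  ✓
  (2,5): δ = 23.21°  ✓
  (3,4): δ = 87.83°  ·
  (3,5): δ = 47.22°  ·
  (4,5): δ = 139.39°  ·
antipodal pairs: 4

count = 4; pairs: (0,3), (1,4), (2,4), (2,5)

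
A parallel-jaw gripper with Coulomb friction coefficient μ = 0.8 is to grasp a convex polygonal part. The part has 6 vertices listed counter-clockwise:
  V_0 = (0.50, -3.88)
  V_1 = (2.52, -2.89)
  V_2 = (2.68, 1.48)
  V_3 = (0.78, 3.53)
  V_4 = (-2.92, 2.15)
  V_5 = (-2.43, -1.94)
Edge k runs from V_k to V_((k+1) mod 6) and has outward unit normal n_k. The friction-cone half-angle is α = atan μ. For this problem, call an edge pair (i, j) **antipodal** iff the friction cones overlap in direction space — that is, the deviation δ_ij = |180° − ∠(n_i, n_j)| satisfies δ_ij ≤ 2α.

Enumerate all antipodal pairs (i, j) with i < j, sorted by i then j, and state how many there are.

α = atan 0.8 = 38.66°;  2α = 77.32°
n_0 = (+0.4401, -0.8980)
n_1 = (+0.9993, -0.0366)
n_2 = (+0.7334, +0.6798)
n_3 = (-0.3495, +0.9370)
n_4 = (-0.9929, -0.1190)
n_5 = (-0.5521, -0.8338)
  (0,1): δ = 118.21°  ·
  (0,2): δ = 73.28°  ✓
  (0,3): δ = 5.66°  ✓
  (0,4): δ = 70.72°  ✓
  (0,5): δ = 120.38°  ·
  (1,2): δ = 135.08°  ·
  (1,3): δ = 67.45°  ✓
  (1,4): δ = 8.93°  ✓
  (1,5): δ = 58.59°  ✓
  (2,3): δ = 112.37°  ·
  (2,4): δ = 35.99°  ✓
  (2,5): δ = 13.67°  ✓
  (3,4): δ = 103.62°  ·
  (3,5): δ = 53.96°  ✓
  (4,5): δ = 130.34°  ·
antipodal pairs: 9

count = 9; pairs: (0,2), (0,3), (0,4), (1,3), (1,4), (1,5), (2,4), (2,5), (3,5)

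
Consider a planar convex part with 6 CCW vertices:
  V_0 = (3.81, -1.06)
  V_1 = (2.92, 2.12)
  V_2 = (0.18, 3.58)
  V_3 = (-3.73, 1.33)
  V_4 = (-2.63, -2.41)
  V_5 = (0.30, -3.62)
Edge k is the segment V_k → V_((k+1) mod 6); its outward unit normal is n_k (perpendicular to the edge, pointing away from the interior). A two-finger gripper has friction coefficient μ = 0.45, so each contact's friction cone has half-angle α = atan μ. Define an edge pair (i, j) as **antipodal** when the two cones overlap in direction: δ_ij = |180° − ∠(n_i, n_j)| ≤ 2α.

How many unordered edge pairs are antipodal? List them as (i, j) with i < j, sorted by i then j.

count = 4; pairs: (0,3), (1,3), (1,4), (2,5)

α = atan 0.45 = 24.23°;  2α = 48.46°
n_0 = (+0.9630, +0.2695)
n_1 = (+0.4703, +0.8825)
n_2 = (-0.4988, +0.8667)
n_3 = (-0.9594, -0.2822)
n_4 = (-0.3817, -0.9243)
n_5 = (+0.5893, -0.8079)
  (0,1): δ = 133.69°  ·
  (0,2): δ = 75.72°  ·
  (0,3): δ = 0.75°  ✓
  (0,4): δ = 51.93°  ·
  (0,5): δ = 110.47°  ·
  (1,2): δ = 122.03°  ·
  (1,3): δ = 45.56°  ✓
  (1,4): δ = 5.61°  ✓
  (1,5): δ = 64.16°  ·
  (2,3): δ = 103.53°  ·
  (2,4): δ = 52.36°  ·
  (2,5): δ = 6.19°  ✓
  (3,4): δ = 128.83°  ·
  (3,5): δ = 70.28°  ·
  (4,5): δ = 121.46°  ·
antipodal pairs: 4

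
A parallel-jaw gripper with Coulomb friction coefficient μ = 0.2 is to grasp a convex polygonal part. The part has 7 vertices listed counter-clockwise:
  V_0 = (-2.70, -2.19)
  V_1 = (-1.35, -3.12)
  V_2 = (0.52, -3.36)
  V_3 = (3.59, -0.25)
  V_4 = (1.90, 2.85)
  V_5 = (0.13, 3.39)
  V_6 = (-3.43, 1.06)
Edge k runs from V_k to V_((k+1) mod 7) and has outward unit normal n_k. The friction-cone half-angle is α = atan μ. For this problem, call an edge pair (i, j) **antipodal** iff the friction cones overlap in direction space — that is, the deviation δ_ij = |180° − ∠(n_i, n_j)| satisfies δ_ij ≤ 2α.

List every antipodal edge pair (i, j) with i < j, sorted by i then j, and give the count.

count = 4; pairs: (0,4), (1,4), (2,5), (3,6)

α = atan 0.2 = 11.31°;  2α = 22.62°
n_0 = (-0.5673, -0.8235)
n_1 = (-0.1273, -0.9919)
n_2 = (+0.7117, -0.7025)
n_3 = (+0.8780, +0.4787)
n_4 = (+0.2918, +0.9565)
n_5 = (-0.5476, +0.8367)
n_6 = (-0.9757, -0.2192)
  (0,1): δ = 152.75°  ·
  (0,2): δ = 100.07°  ·
  (0,3): δ = 26.84°  ·
  (0,4): δ = 17.60°  ✓
  (0,5): δ = 67.77°  ·
  (0,6): δ = 137.22°  ·
  (1,2): δ = 127.32°  ·
  (1,3): δ = 54.09°  ·
  (1,4): δ = 9.65°  ✓
  (1,5): δ = 40.52°  ·
  (1,6): δ = 109.97°  ·
  (2,3): δ = 106.77°  ·
  (2,4): δ = 62.34°  ·
  (2,5): δ = 12.17°  ✓
  (2,6): δ = 57.29°  ·
  (3,4): δ = 135.56°  ·
  (3,5): δ = 85.39°  ·
  (3,6): δ = 15.94°  ✓
  (4,5): δ = 129.83°  ·
  (4,6): δ = 60.37°  ·
  (5,6): δ = 110.55°  ·
antipodal pairs: 4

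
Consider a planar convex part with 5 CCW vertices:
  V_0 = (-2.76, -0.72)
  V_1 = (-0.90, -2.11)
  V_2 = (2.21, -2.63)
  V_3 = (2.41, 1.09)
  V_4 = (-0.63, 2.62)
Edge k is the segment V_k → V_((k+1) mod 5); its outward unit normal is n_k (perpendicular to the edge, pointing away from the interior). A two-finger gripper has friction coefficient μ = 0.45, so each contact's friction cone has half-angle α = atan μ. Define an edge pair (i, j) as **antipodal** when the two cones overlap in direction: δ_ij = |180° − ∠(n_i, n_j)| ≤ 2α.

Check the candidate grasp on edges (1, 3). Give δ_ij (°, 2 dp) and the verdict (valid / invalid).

α = atan 0.45 = 24.23°;  2α = 48.46°
edge 1: e_1 = (+3.11, -0.52);  n_1 = (-0.1649, -0.9863)
edge 3: e_3 = (-3.04, +1.53);  n_3 = (+0.4496, +0.8932)
∠(n_1, n_3) = 162.78°
δ = |180° − 162.78°| = 17.22°
17.22° ≤ 2α = 48.46°  →  valid

δ = 17.22°, valid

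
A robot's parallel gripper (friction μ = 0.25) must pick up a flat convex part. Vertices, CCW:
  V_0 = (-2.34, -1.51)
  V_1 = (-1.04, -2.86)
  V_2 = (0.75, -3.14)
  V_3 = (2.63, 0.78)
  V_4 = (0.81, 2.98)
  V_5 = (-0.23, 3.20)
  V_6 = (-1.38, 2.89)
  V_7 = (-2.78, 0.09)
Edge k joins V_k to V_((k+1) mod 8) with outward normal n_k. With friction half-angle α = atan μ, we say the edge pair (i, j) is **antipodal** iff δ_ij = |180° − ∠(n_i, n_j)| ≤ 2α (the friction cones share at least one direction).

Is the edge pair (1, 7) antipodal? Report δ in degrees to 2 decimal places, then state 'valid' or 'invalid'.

δ = 114.27°, invalid

α = atan 0.25 = 14.04°;  2α = 28.07°
edge 1: e_1 = (+1.79, -0.28);  n_1 = (-0.1545, -0.9880)
edge 7: e_7 = (+0.44, -1.60);  n_7 = (-0.9642, -0.2652)
∠(n_1, n_7) = 65.73°
δ = |180° − 65.73°| = 114.27°
114.27° > 2α = 28.07°  →  invalid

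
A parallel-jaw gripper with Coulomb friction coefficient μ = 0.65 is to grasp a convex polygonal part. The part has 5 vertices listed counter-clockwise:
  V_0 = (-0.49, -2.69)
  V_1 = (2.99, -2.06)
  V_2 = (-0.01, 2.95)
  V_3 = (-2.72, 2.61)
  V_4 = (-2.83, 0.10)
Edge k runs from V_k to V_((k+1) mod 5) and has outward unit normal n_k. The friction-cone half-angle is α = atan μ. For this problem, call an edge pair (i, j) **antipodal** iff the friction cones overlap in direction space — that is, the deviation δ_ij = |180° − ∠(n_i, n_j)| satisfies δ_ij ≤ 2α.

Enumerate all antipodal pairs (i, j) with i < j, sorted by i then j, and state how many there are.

count = 4; pairs: (0,2), (1,3), (1,4), (2,4)

α = atan 0.65 = 33.02°;  2α = 66.05°
n_0 = (+0.1781, -0.9840)
n_1 = (+0.8579, +0.5137)
n_2 = (-0.1245, +0.9922)
n_3 = (-0.9990, +0.0438)
n_4 = (-0.7662, -0.6426)
  (0,1): δ = 69.35°  ·
  (0,2): δ = 3.11°  ✓
  (0,3): δ = 77.23°  ·
  (0,4): δ = 119.73°  ·
  (1,2): δ = 113.76°  ·
  (1,3): δ = 33.42°  ✓
  (1,4): δ = 9.07°  ✓
  (2,3): δ = 99.66°  ·
  (2,4): δ = 57.16°  ✓
  (3,4): δ = 137.50°  ·
antipodal pairs: 4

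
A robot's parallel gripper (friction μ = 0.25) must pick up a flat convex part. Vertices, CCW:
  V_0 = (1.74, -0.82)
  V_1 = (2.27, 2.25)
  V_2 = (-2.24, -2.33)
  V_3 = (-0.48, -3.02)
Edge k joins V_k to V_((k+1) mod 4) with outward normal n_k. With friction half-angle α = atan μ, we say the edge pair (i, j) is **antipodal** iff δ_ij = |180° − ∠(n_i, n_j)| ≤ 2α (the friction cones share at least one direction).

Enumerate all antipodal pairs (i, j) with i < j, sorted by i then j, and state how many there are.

α = atan 0.25 = 14.04°;  2α = 28.07°
n_0 = (+0.9854, -0.1701)
n_1 = (-0.7125, +0.7016)
n_2 = (-0.3650, -0.9310)
n_3 = (+0.7039, -0.7103)
  (0,1): δ = 34.76°  ·
  (0,2): δ = 78.39°  ·
  (0,3): δ = 144.54°  ·
  (1,2): δ = 66.85°  ·
  (1,3): δ = 0.70°  ✓
  (2,3): δ = 113.85°  ·
antipodal pairs: 1

count = 1; pairs: (1,3)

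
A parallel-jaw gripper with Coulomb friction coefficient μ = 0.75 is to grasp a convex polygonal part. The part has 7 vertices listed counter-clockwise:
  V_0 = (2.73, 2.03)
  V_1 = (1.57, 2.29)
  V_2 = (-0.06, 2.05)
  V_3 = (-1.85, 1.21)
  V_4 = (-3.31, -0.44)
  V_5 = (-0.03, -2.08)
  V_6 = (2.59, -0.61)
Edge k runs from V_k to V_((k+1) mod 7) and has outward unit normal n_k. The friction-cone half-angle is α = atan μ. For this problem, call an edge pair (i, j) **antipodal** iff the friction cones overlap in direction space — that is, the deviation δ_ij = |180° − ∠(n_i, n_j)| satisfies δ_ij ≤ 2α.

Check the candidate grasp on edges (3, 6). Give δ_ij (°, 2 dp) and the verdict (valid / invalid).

α = atan 0.75 = 36.87°;  2α = 73.74°
edge 3: e_3 = (-1.46, -1.65);  n_3 = (-0.7489, +0.6627)
edge 6: e_6 = (+0.14, +2.64);  n_6 = (+0.9986, -0.0530)
∠(n_3, n_6) = 141.53°
δ = |180° − 141.53°| = 38.47°
38.47° ≤ 2α = 73.74°  →  valid

δ = 38.47°, valid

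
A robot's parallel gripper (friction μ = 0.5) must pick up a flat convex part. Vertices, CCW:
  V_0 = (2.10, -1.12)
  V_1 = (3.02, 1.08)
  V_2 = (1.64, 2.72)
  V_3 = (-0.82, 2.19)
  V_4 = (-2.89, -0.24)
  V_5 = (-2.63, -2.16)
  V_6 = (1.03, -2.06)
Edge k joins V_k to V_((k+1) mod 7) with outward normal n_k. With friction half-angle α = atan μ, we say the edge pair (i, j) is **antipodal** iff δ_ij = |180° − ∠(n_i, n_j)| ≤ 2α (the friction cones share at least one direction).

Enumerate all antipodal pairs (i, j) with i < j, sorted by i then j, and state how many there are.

count = 8; pairs: (0,3), (0,4), (1,4), (1,5), (2,5), (2,6), (3,5), (3,6)

α = atan 0.5 = 26.57°;  2α = 53.13°
n_0 = (+0.9226, -0.3858)
n_1 = (+0.7652, +0.6438)
n_2 = (-0.2106, +0.9776)
n_3 = (-0.7612, +0.6485)
n_4 = (-0.9910, -0.1342)
n_5 = (+0.0273, -0.9996)
n_6 = (+0.6600, -0.7513)
  (0,1): δ = 117.23°  ·
  (0,2): δ = 55.15°  ·
  (0,3): δ = 17.73°  ✓
  (0,4): δ = 30.41°  ✓
  (0,5): δ = 114.26°  ·
  (0,6): δ = 153.99°  ·
  (1,2): δ = 117.92°  ·
  (1,3): δ = 80.51°  ·
  (1,4): δ = 32.37°  ✓
  (1,5): δ = 51.49°  ✓
  (1,6): δ = 91.22°  ·
  (2,3): δ = 142.58°  ·
  (2,4): δ = 94.45°  ·
  (2,5): δ = 10.59°  ✓
  (2,6): δ = 29.14°  ✓
  (3,4): δ = 131.86°  ·
  (3,5): δ = 48.01°  ✓
  (3,6): δ = 8.27°  ✓
  (4,5): δ = 96.15°  ·
  (4,6): δ = 56.41°  ·
  (5,6): δ = 140.27°  ·
antipodal pairs: 8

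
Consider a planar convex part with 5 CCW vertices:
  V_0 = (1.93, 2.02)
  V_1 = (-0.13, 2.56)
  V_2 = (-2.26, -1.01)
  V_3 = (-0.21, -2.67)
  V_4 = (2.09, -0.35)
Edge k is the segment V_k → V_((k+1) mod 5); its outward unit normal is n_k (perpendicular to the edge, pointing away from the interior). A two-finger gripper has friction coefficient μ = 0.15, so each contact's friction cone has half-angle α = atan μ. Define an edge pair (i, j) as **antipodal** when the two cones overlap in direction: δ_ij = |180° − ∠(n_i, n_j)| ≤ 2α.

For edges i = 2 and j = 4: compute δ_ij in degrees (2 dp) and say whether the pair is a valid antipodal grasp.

α = atan 0.15 = 8.53°;  2α = 17.06°
edge 2: e_2 = (+2.05, -1.66);  n_2 = (-0.6293, -0.7772)
edge 4: e_4 = (-0.16, +2.37);  n_4 = (+0.9977, +0.0674)
∠(n_2, n_4) = 132.86°
δ = |180° − 132.86°| = 47.14°
47.14° > 2α = 17.06°  →  invalid

δ = 47.14°, invalid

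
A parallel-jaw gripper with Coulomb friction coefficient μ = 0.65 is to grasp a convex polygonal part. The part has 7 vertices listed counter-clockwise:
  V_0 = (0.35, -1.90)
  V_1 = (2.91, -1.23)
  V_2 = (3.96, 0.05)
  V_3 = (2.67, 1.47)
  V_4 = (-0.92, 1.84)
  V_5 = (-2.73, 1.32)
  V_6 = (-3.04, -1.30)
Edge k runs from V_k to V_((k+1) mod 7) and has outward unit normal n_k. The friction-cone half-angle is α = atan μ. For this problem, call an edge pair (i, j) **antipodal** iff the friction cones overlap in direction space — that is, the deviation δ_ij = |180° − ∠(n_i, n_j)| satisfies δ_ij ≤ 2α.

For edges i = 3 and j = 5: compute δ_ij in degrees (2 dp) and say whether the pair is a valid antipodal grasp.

δ = 90.86°, invalid

α = atan 0.65 = 33.02°;  2α = 66.05°
edge 3: e_3 = (-3.59, +0.37);  n_3 = (+0.1025, +0.9947)
edge 5: e_5 = (-0.31, -2.62);  n_5 = (-0.9931, +0.1175)
∠(n_3, n_5) = 89.14°
δ = |180° − 89.14°| = 90.86°
90.86° > 2α = 66.05°  →  invalid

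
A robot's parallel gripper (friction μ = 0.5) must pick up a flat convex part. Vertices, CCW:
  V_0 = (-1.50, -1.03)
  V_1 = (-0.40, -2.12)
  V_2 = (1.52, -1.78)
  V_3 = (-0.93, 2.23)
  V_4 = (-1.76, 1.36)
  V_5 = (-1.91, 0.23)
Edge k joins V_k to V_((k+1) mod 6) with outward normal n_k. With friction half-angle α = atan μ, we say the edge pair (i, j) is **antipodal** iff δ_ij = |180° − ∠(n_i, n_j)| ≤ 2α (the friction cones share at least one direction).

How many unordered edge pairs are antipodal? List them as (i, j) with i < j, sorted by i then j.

count = 4; pairs: (0,2), (1,3), (2,4), (2,5)

α = atan 0.5 = 26.57°;  2α = 53.13°
n_0 = (-0.7039, -0.7103)
n_1 = (+0.1744, -0.9847)
n_2 = (+0.8533, +0.5214)
n_3 = (-0.7235, +0.6903)
n_4 = (-0.9913, +0.1316)
n_5 = (-0.9509, -0.3094)
  (0,1): δ = 125.22°  ·
  (0,2): δ = 13.84°  ✓
  (0,3): δ = 91.09°  ·
  (0,4): δ = 127.18°  ·
  (0,5): δ = 152.76°  ·
  (1,2): δ = 68.62°  ·
  (1,3): δ = 36.31°  ✓
  (1,4): δ = 72.40°  ·
  (1,5): δ = 97.98°  ·
  (2,3): δ = 75.08°  ·
  (2,4): δ = 38.99°  ✓
  (2,5): δ = 13.40°  ✓
  (3,4): δ = 143.91°  ·
  (3,5): δ = 118.32°  ·
  (4,5): δ = 154.41°  ·
antipodal pairs: 4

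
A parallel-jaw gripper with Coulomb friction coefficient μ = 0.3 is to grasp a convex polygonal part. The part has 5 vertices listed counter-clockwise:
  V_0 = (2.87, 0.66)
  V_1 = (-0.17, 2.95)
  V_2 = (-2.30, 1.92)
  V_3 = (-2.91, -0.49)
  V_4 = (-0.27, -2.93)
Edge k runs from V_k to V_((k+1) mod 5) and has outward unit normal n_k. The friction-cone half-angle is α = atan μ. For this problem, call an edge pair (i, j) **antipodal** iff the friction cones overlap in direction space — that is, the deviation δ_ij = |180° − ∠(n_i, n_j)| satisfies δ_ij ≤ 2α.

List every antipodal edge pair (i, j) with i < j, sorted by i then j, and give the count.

count = 3; pairs: (0,3), (1,4), (2,4)

α = atan 0.3 = 16.70°;  2α = 33.40°
n_0 = (+0.6017, +0.7987)
n_1 = (-0.4353, +0.9003)
n_2 = (-0.9694, +0.2454)
n_3 = (-0.6787, -0.7344)
n_4 = (+0.7527, -0.6584)
  (0,1): δ = 117.20°  ·
  (0,2): δ = 67.21°  ·
  (0,3): δ = 5.76°  ✓
  (0,4): δ = 85.82°  ·
  (1,2): δ = 130.01°  ·
  (1,3): δ = 68.55°  ·
  (1,4): δ = 23.02°  ✓
  (2,3): δ = 118.54°  ·
  (2,4): δ = 26.97°  ✓
  (3,4): δ = 88.43°  ·
antipodal pairs: 3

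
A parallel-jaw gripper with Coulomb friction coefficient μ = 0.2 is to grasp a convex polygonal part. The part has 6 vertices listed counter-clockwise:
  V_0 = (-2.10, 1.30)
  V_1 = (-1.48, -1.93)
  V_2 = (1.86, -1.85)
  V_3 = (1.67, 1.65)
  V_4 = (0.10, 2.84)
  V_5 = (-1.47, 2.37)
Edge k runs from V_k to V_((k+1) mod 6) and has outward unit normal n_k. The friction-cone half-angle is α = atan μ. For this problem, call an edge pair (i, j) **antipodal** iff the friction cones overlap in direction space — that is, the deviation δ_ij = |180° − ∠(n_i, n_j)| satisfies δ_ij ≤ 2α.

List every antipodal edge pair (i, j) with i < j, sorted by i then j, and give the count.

count = 2; pairs: (0,2), (1,4)

α = atan 0.2 = 11.31°;  2α = 22.62°
n_0 = (-0.9821, -0.1885)
n_1 = (+0.0239, -0.9997)
n_2 = (+0.9985, +0.0542)
n_3 = (+0.6041, +0.7969)
n_4 = (-0.2868, +0.9580)
n_5 = (-0.8617, +0.5074)
  (0,1): δ = 99.49°  ·
  (0,2): δ = 7.76°  ✓
  (0,3): δ = 41.97°  ·
  (0,4): δ = 95.80°  ·
  (0,5): δ = 138.65°  ·
  (1,2): δ = 88.26°  ·
  (1,3): δ = 38.53°  ·
  (1,4): δ = 15.29°  ✓
  (1,5): δ = 58.14°  ·
  (2,3): δ = 130.27°  ·
  (2,4): δ = 76.44°  ·
  (2,5): δ = 33.60°  ·
  (3,4): δ = 126.17°  ·
  (3,5): δ = 83.33°  ·
  (4,5): δ = 137.15°  ·
antipodal pairs: 2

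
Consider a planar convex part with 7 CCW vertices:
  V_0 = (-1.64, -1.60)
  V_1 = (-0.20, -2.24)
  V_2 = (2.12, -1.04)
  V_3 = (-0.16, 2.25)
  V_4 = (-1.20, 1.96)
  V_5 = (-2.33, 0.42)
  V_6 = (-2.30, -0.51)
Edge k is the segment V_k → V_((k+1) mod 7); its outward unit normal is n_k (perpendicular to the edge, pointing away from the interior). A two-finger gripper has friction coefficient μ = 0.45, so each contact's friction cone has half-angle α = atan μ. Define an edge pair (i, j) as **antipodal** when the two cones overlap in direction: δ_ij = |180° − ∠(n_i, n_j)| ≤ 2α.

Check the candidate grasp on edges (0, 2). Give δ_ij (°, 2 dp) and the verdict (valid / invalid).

δ = 31.32°, valid

α = atan 0.45 = 24.23°;  2α = 48.46°
edge 0: e_0 = (+1.44, -0.64);  n_0 = (-0.4061, -0.9138)
edge 2: e_2 = (-2.28, +3.29);  n_2 = (+0.8219, +0.5696)
∠(n_0, n_2) = 148.68°
δ = |180° − 148.68°| = 31.32°
31.32° ≤ 2α = 48.46°  →  valid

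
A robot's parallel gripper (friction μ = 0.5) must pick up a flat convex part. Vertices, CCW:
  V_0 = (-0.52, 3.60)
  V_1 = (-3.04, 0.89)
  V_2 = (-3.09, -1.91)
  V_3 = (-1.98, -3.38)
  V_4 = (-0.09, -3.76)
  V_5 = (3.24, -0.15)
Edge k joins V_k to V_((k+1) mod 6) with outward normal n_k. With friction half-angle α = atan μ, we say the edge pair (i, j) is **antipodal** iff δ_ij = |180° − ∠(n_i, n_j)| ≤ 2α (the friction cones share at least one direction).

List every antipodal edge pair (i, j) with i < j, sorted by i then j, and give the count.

α = atan 0.5 = 26.57°;  2α = 53.13°
n_0 = (-0.7323, +0.6810)
n_1 = (-0.9998, +0.0179)
n_2 = (-0.7980, -0.6026)
n_3 = (-0.1971, -0.9804)
n_4 = (+0.7350, -0.6780)
n_5 = (+0.7062, +0.7080)
  (0,1): δ = 138.10°  ·
  (0,2): δ = 100.02°  ·
  (0,3): δ = 58.45°  ·
  (0,4): δ = 0.23°  ✓
  (0,5): δ = 88.00°  ·
  (1,2): δ = 141.92°  ·
  (1,3): δ = 100.35°  ·
  (1,4): δ = 41.67°  ✓
  (1,5): δ = 46.10°  ✓
  (2,3): δ = 138.42°  ·
  (2,4): δ = 79.75°  ·
  (2,5): δ = 8.02°  ✓
  (3,4): δ = 121.32°  ·
  (3,5): δ = 33.56°  ✓
  (4,5): δ = 92.23°  ·
antipodal pairs: 5

count = 5; pairs: (0,4), (1,4), (1,5), (2,5), (3,5)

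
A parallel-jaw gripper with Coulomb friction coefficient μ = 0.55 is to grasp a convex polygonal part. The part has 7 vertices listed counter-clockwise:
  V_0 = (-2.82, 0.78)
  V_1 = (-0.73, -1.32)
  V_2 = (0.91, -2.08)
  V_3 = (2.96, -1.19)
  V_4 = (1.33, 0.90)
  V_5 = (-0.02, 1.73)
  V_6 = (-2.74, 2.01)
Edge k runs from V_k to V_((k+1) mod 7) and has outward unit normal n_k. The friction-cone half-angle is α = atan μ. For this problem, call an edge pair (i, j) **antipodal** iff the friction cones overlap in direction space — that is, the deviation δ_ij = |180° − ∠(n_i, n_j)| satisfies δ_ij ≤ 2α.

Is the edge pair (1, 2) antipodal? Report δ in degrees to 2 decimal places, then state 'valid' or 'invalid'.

δ = 131.67°, invalid

α = atan 0.55 = 28.81°;  2α = 57.62°
edge 1: e_1 = (+1.64, -0.76);  n_1 = (-0.4205, -0.9073)
edge 2: e_2 = (+2.05, +0.89);  n_2 = (+0.3982, -0.9173)
∠(n_1, n_2) = 48.33°
δ = |180° − 48.33°| = 131.67°
131.67° > 2α = 57.62°  →  invalid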